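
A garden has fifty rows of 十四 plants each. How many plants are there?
Convert 十四 (Chinese numeral) → 1×10 + 4 = 14 (decimal)
Convert fifty (English words) → 50 (decimal)
Compute 14 × 50 = 700
700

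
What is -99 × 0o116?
Convert 0o116 (octal) → 1×64 + 1×8 + 6 = 78 (decimal)
Compute -99 × 78 = -7722
-7722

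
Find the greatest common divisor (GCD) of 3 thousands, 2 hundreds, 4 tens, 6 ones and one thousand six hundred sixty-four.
Convert 3 thousands, 2 hundreds, 4 tens, 6 ones (place-value notation) → 3×1000 + 2×100 + 4×10 + 6 = 3246 (decimal)
Convert one thousand six hundred sixty-four (English words) → 1×1000 + 6×100 + 64 = 1664 (decimal)
Compute gcd(3246, 1664) = 2
2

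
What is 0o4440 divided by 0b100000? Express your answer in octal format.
Convert 0o4440 (octal) → 4×512 + 4×64 + 4×8 = 2336 (decimal)
Convert 0b100000 (binary) → 32 (decimal)
Compute 2336 ÷ 32 = 73
Convert 73 (decimal) → 73 = 1×64 + 1×8 + 1 → 0o111 (octal)
0o111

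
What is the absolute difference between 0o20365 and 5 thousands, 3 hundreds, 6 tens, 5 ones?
Convert 0o20365 (octal) → 2×4096 + 3×64 + 6×8 + 5 = 8437 (decimal)
Convert 5 thousands, 3 hundreds, 6 tens, 5 ones (place-value notation) → 5×1000 + 3×100 + 6×10 + 5 = 5365 (decimal)
Compute |8437 - 5365| = 3072
3072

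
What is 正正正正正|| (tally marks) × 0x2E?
Convert 正正正正正|| (tally marks) → 5 + 5 + 5 + 5 + 5 + 2 = 27 (decimal)
Convert 0x2E (hexadecimal) → 2×16 + 14 = 46 (decimal)
Compute 27 × 46 = 1242
1242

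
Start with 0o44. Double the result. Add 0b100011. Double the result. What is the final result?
Convert 0o44 (octal) → 4×8 + 4 = 36 (decimal)
Start: 36
36 × 2 = 72
Convert 0b100011 (binary) → 32 + 2 + 1 = 35 (decimal)
72 + 35 = 107
107 × 2 = 214
214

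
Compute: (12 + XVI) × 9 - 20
Convert XVI (Roman numeral) → 10 + 5 + 1 = 16 (decimal)
Expression in decimal: (12 + 16) × 9 - 20
Parentheses first: 12 + 16 = 28
Multiply: 28 × 9 = 252
Subtract: 252 - 20 = 232
232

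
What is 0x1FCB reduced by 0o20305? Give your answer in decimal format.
Convert 0x1FCB (hexadecimal) → 1×4096 + 15×256 + 12×16 + 11 = 8139 (decimal)
Convert 0o20305 (octal) → 2×4096 + 3×64 + 5 = 8389 (decimal)
Compute 8139 - 8389 = -250
-250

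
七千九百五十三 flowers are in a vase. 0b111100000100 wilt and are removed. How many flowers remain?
Convert 七千九百五十三 (Chinese numeral) → 7×1000 + 9×100 + 5×10 + 3 = 7953 (decimal)
Convert 0b111100000100 (binary) → 2048 + 1024 + 512 + 256 + 4 = 3844 (decimal)
Compute 7953 - 3844 = 4109
4109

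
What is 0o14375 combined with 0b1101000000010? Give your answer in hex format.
Convert 0o14375 (octal) → 1×4096 + 4×512 + 3×64 + 7×8 + 5 = 6397 (decimal)
Convert 0b1101000000010 (binary) → 4096 + 2048 + 512 + 2 = 6658 (decimal)
Compute 6397 + 6658 = 13055
Convert 13055 (decimal) → 13055 = 3×4096 + 2×256 + 15×16 + 15 → 0x32FF (hexadecimal)
0x32FF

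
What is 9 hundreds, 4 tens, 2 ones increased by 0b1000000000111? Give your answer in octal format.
Convert 9 hundreds, 4 tens, 2 ones (place-value notation) → 9×100 + 4×10 + 2 = 942 (decimal)
Convert 0b1000000000111 (binary) → 4096 + 4 + 2 + 1 = 4103 (decimal)
Compute 942 + 4103 = 5045
Convert 5045 (decimal) → 5045 = 1×4096 + 1×512 + 6×64 + 6×8 + 5 → 0o11665 (octal)
0o11665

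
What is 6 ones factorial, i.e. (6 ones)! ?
Convert 6 ones (place-value notation) → 6 (decimal)
Compute 6! = 720
720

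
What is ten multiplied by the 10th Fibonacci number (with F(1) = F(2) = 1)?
Convert ten (English words) → 10 (decimal)
Convert the 10th Fibonacci number (with F(1) = F(2) = 1) (Fibonacci index) → 1, 1, 2, 3, 5, 8, 13, 21, 34, 55 → 55 (decimal)
Compute 10 × 55 = 550
550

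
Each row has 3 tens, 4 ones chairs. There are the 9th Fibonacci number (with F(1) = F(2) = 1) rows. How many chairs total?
Convert 3 tens, 4 ones (place-value notation) → 3×10 + 4 = 34 (decimal)
Convert the 9th Fibonacci number (with F(1) = F(2) = 1) (Fibonacci index) → 1, 1, 2, 3, 5, 8, 13, 21, 34 → 34 (decimal)
Compute 34 × 34 = 1156
1156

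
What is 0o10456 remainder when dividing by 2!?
Convert 0o10456 (octal) → 1×4096 + 4×64 + 5×8 + 6 = 4398 (decimal)
Convert 2! (factorial) → 2 (decimal)
Compute 4398 mod 2 = 0
0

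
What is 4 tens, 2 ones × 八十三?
Convert 4 tens, 2 ones (place-value notation) → 4×10 + 2 = 42 (decimal)
Convert 八十三 (Chinese numeral) → 8×10 + 3 = 83 (decimal)
Compute 42 × 83 = 3486
3486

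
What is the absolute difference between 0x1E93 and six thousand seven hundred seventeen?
Convert 0x1E93 (hexadecimal) → 1×4096 + 14×256 + 9×16 + 3 = 7827 (decimal)
Convert six thousand seven hundred seventeen (English words) → 6×1000 + 7×100 + 17 = 6717 (decimal)
Compute |7827 - 6717| = 1110
1110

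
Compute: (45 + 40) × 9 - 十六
Convert 十六 (Chinese numeral) → 1×10 + 6 = 16 (decimal)
Expression in decimal: (45 + 40) × 9 - 16
Parentheses first: 45 + 40 = 85
Multiply: 85 × 9 = 765
Subtract: 765 - 16 = 749
749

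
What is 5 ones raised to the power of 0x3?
Convert 5 ones (place-value notation) → 5 (decimal)
Convert 0x3 (hexadecimal) → 3 (decimal)
Compute 5 ^ 3 = 125
125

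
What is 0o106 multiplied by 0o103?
Convert 0o106 (octal) → 1×64 + 6 = 70 (decimal)
Convert 0o103 (octal) → 1×64 + 3 = 67 (decimal)
Compute 70 × 67 = 4690
4690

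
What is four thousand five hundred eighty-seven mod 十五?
Convert four thousand five hundred eighty-seven (English words) → 4×1000 + 5×100 + 87 = 4587 (decimal)
Convert 十五 (Chinese numeral) → 1×10 + 5 = 15 (decimal)
Compute 4587 mod 15 = 12
12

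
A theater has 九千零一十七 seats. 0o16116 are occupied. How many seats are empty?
Convert 九千零一十七 (Chinese numeral) → 9×1000 + 1×10 + 7 = 9017 (decimal)
Convert 0o16116 (octal) → 1×4096 + 6×512 + 1×64 + 1×8 + 6 = 7246 (decimal)
Compute 9017 - 7246 = 1771
1771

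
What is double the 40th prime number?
The 40th prime number = 173
Compute 173 × 2 = 346
346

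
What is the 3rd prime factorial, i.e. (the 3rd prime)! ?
Convert the 3rd prime (prime index) → 5 (decimal)
Compute 5! = 120
120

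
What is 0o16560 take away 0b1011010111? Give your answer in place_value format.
Convert 0o16560 (octal) → 1×4096 + 6×512 + 5×64 + 6×8 = 7536 (decimal)
Convert 0b1011010111 (binary) → 512 + 128 + 64 + 16 + 4 + 2 + 1 = 727 (decimal)
Compute 7536 - 727 = 6809
Convert 6809 (decimal) → 6809 = 6×1000 + 8×100 + 9 → 6 thousands, 8 hundreds, 9 ones (place-value notation)
6 thousands, 8 hundreds, 9 ones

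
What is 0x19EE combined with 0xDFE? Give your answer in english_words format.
Convert 0x19EE (hexadecimal) → 1×4096 + 9×256 + 14×16 + 14 = 6638 (decimal)
Convert 0xDFE (hexadecimal) → 13×256 + 15×16 + 14 = 3582 (decimal)
Compute 6638 + 3582 = 10220
Convert 10220 (decimal) → 10220 = 10×1000 + 2×100 + 20 → ten thousand two hundred twenty (English words)
ten thousand two hundred twenty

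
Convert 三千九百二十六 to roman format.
Convert 三千九百二十六 (Chinese numeral) → 3×1000 + 9×100 + 2×10 + 6 = 3926 (decimal)
Convert 3926 (decimal) → 3926 = 1000 + 1000 + 1000 + 900 + 10 + 10 + 5 + 1 → MMMCMXXVI (Roman numeral)
MMMCMXXVI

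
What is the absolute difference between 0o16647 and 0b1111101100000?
Convert 0o16647 (octal) → 1×4096 + 6×512 + 6×64 + 4×8 + 7 = 7591 (decimal)
Convert 0b1111101100000 (binary) → 4096 + 2048 + 1024 + 512 + 256 + 64 + 32 = 8032 (decimal)
Compute |7591 - 8032| = 441
441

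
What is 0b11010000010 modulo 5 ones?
Convert 0b11010000010 (binary) → 1024 + 512 + 128 + 2 = 1666 (decimal)
Convert 5 ones (place-value notation) → 5 (decimal)
Compute 1666 mod 5 = 1
1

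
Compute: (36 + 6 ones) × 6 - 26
Convert 6 ones (place-value notation) → 6 (decimal)
Expression in decimal: (36 + 6) × 6 - 26
Parentheses first: 36 + 6 = 42
Multiply: 42 × 6 = 252
Subtract: 252 - 26 = 226
226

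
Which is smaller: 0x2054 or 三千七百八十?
Convert 0x2054 (hexadecimal) → 2×4096 + 5×16 + 4 = 8276 (decimal)
Convert 三千七百八十 (Chinese numeral) → 3×1000 + 7×100 + 8×10 = 3780 (decimal)
Compare 8276 vs 3780: smaller = 3780
3780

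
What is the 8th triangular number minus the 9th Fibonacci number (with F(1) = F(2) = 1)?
The 8th triangular number = 8×9/2 = 36
Convert the 9th Fibonacci number (with F(1) = F(2) = 1) (Fibonacci index) → 1, 1, 2, 3, 5, 8, 13, 21, 34 → 34 (decimal)
Compute 36 - 34 = 2
2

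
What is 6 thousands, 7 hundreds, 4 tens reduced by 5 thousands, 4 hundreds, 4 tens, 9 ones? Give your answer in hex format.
Convert 6 thousands, 7 hundreds, 4 tens (place-value notation) → 6×1000 + 7×100 + 4×10 = 6740 (decimal)
Convert 5 thousands, 4 hundreds, 4 tens, 9 ones (place-value notation) → 5×1000 + 4×100 + 4×10 + 9 = 5449 (decimal)
Compute 6740 - 5449 = 1291
Convert 1291 (decimal) → 1291 = 5×256 + 11 → 0x50B (hexadecimal)
0x50B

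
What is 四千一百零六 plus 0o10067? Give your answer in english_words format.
Convert 四千一百零六 (Chinese numeral) → 4×1000 + 1×100 + 6 = 4106 (decimal)
Convert 0o10067 (octal) → 1×4096 + 6×8 + 7 = 4151 (decimal)
Compute 4106 + 4151 = 8257
Convert 8257 (decimal) → 8257 = 8×1000 + 2×100 + 57 → eight thousand two hundred fifty-seven (English words)
eight thousand two hundred fifty-seven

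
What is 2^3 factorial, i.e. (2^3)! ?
Convert 2^3 (power) → 8 (decimal)
Compute 8! = 40320
40320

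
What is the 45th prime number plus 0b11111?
The 45th prime number = 197
Convert 0b11111 (binary) → 16 + 8 + 4 + 2 + 1 = 31 (decimal)
Compute 197 + 31 = 228
228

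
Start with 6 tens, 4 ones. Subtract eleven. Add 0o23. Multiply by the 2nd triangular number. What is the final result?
Convert 6 tens, 4 ones (place-value notation) → 6×10 + 4 = 64 (decimal)
Start: 64
Convert eleven (English words) → 11 (decimal)
64 - 11 = 53
Convert 0o23 (octal) → 2×8 + 3 = 19 (decimal)
53 + 19 = 72
Convert the 2nd triangular number (triangular index) → 2×3/2 = 3 (decimal)
72 × 3 = 216
216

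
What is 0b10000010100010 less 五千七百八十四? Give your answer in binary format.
Convert 0b10000010100010 (binary) → 8192 + 128 + 32 + 2 = 8354 (decimal)
Convert 五千七百八十四 (Chinese numeral) → 5×1000 + 7×100 + 8×10 + 4 = 5784 (decimal)
Compute 8354 - 5784 = 2570
Convert 2570 (decimal) → 2570 = 2048 + 512 + 8 + 2 → 0b101000001010 (binary)
0b101000001010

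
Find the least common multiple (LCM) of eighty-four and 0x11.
Convert eighty-four (English words) → 84 (decimal)
Convert 0x11 (hexadecimal) → 1×16 + 1 = 17 (decimal)
Compute lcm(84, 17) = 1428
1428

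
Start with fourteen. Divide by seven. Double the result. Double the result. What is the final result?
Convert fourteen (English words) → 14 (decimal)
Start: 14
Convert seven (English words) → 7 (decimal)
14 ÷ 7 = 2
2 × 2 = 4
4 × 2 = 8
8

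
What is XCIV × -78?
Convert XCIV (Roman numeral) → 90 + 4 = 94 (decimal)
Compute 94 × -78 = -7332
-7332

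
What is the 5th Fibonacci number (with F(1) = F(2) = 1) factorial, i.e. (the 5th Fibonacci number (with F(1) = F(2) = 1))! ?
Convert the 5th Fibonacci number (with F(1) = F(2) = 1) (Fibonacci index) → 1, 1, 2, 3, 5 → 5 (decimal)
Compute 5! = 120
120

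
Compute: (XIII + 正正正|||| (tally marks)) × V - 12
Convert XIII (Roman numeral) → 10 + 1 + 1 + 1 = 13 (decimal)
Convert 正正正|||| (tally marks) → 5 + 5 + 5 + 4 = 19 (decimal)
Convert V (Roman numeral) → 5 (decimal)
Expression in decimal: (13 + 19) × 5 - 12
Parentheses first: 13 + 19 = 32
Multiply: 32 × 5 = 160
Subtract: 160 - 12 = 148
148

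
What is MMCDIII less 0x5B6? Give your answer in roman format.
Convert MMCDIII (Roman numeral) → 1000 + 1000 + 400 + 1 + 1 + 1 = 2403 (decimal)
Convert 0x5B6 (hexadecimal) → 5×256 + 11×16 + 6 = 1462 (decimal)
Compute 2403 - 1462 = 941
Convert 941 (decimal) → 941 = 900 + 40 + 1 → CMXLI (Roman numeral)
CMXLI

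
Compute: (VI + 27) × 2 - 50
Convert VI (Roman numeral) → 5 + 1 = 6 (decimal)
Expression in decimal: (6 + 27) × 2 - 50
Parentheses first: 6 + 27 = 33
Multiply: 33 × 2 = 66
Subtract: 66 - 50 = 16
16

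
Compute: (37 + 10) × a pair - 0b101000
Convert a pair (colloquial) → 2 (decimal)
Convert 0b101000 (binary) → 32 + 8 = 40 (decimal)
Expression in decimal: (37 + 10) × 2 - 40
Parentheses first: 37 + 10 = 47
Multiply: 47 × 2 = 94
Subtract: 94 - 40 = 54
54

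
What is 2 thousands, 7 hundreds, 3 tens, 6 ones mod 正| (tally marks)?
Convert 2 thousands, 7 hundreds, 3 tens, 6 ones (place-value notation) → 2×1000 + 7×100 + 3×10 + 6 = 2736 (decimal)
Convert 正| (tally marks) → 5 + 1 = 6 (decimal)
Compute 2736 mod 6 = 0
0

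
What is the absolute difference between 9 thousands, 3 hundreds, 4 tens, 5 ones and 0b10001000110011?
Convert 9 thousands, 3 hundreds, 4 tens, 5 ones (place-value notation) → 9×1000 + 3×100 + 4×10 + 5 = 9345 (decimal)
Convert 0b10001000110011 (binary) → 8192 + 512 + 32 + 16 + 2 + 1 = 8755 (decimal)
Compute |9345 - 8755| = 590
590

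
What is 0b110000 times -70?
Convert 0b110000 (binary) → 32 + 16 = 48 (decimal)
Compute 48 × -70 = -3360
-3360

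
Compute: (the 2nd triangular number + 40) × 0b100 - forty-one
Convert the 2nd triangular number (triangular index) → 2×3/2 = 3 (decimal)
Convert 0b100 (binary) → 4 (decimal)
Convert forty-one (English words) → 41 (decimal)
Expression in decimal: (3 + 40) × 4 - 41
Parentheses first: 3 + 40 = 43
Multiply: 43 × 4 = 172
Subtract: 172 - 41 = 131
131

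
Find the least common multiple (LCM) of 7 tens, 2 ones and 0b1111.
Convert 7 tens, 2 ones (place-value notation) → 7×10 + 2 = 72 (decimal)
Convert 0b1111 (binary) → 8 + 4 + 2 + 1 = 15 (decimal)
Compute lcm(72, 15) = 360
360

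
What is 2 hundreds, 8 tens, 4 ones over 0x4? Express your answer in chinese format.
Convert 2 hundreds, 8 tens, 4 ones (place-value notation) → 2×100 + 8×10 + 4 = 284 (decimal)
Convert 0x4 (hexadecimal) → 4 (decimal)
Compute 284 ÷ 4 = 71
Convert 71 (decimal) → 71 = 7×10 + 1 → 七十一 (Chinese numeral)
七十一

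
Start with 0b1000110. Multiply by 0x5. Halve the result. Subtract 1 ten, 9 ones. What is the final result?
Convert 0b1000110 (binary) → 64 + 4 + 2 = 70 (decimal)
Start: 70
Convert 0x5 (hexadecimal) → 5 (decimal)
70 × 5 = 350
350 ÷ 2 = 175
Convert 1 ten, 9 ones (place-value notation) → 1×10 + 9 = 19 (decimal)
175 - 19 = 156
156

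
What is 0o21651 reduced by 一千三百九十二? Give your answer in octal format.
Convert 0o21651 (octal) → 2×4096 + 1×512 + 6×64 + 5×8 + 1 = 9129 (decimal)
Convert 一千三百九十二 (Chinese numeral) → 1×1000 + 3×100 + 9×10 + 2 = 1392 (decimal)
Compute 9129 - 1392 = 7737
Convert 7737 (decimal) → 7737 = 1×4096 + 7×512 + 7×8 + 1 → 0o17071 (octal)
0o17071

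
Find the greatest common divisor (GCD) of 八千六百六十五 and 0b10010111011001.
Convert 八千六百六十五 (Chinese numeral) → 8×1000 + 6×100 + 6×10 + 5 = 8665 (decimal)
Convert 0b10010111011001 (binary) → 8192 + 1024 + 256 + 128 + 64 + 16 + 8 + 1 = 9689 (decimal)
Compute gcd(8665, 9689) = 1
1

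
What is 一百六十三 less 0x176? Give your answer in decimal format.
Convert 一百六十三 (Chinese numeral) → 1×100 + 6×10 + 3 = 163 (decimal)
Convert 0x176 (hexadecimal) → 1×256 + 7×16 + 6 = 374 (decimal)
Compute 163 - 374 = -211
-211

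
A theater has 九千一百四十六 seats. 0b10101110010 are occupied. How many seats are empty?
Convert 九千一百四十六 (Chinese numeral) → 9×1000 + 1×100 + 4×10 + 6 = 9146 (decimal)
Convert 0b10101110010 (binary) → 1024 + 256 + 64 + 32 + 16 + 2 = 1394 (decimal)
Compute 9146 - 1394 = 7752
7752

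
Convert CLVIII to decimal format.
Convert CLVIII (Roman numeral) → 100 + 50 + 5 + 1 + 1 + 1 = 158 (decimal)
158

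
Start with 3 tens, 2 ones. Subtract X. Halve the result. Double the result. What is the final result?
Convert 3 tens, 2 ones (place-value notation) → 3×10 + 2 = 32 (decimal)
Start: 32
Convert X (Roman numeral) → 10 (decimal)
32 - 10 = 22
22 ÷ 2 = 11
11 × 2 = 22
22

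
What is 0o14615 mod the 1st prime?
Convert 0o14615 (octal) → 1×4096 + 4×512 + 6×64 + 1×8 + 5 = 6541 (decimal)
Convert the 1st prime (prime index) → 2 (decimal)
Compute 6541 mod 2 = 1
1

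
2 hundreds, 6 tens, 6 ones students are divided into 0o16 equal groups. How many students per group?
Convert 2 hundreds, 6 tens, 6 ones (place-value notation) → 2×100 + 6×10 + 6 = 266 (decimal)
Convert 0o16 (octal) → 1×8 + 6 = 14 (decimal)
Compute 266 ÷ 14 = 19
19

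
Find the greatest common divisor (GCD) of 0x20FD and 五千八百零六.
Convert 0x20FD (hexadecimal) → 2×4096 + 15×16 + 13 = 8445 (decimal)
Convert 五千八百零六 (Chinese numeral) → 5×1000 + 8×100 + 6 = 5806 (decimal)
Compute gcd(8445, 5806) = 1
1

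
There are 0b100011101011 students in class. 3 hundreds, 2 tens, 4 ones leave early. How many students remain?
Convert 0b100011101011 (binary) → 2048 + 128 + 64 + 32 + 8 + 2 + 1 = 2283 (decimal)
Convert 3 hundreds, 2 tens, 4 ones (place-value notation) → 3×100 + 2×10 + 4 = 324 (decimal)
Compute 2283 - 324 = 1959
1959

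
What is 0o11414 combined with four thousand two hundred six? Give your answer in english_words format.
Convert 0o11414 (octal) → 1×4096 + 1×512 + 4×64 + 1×8 + 4 = 4876 (decimal)
Convert four thousand two hundred six (English words) → 4×1000 + 2×100 + 6 = 4206 (decimal)
Compute 4876 + 4206 = 9082
Convert 9082 (decimal) → 9082 = 9×1000 + 82 → nine thousand eighty-two (English words)
nine thousand eighty-two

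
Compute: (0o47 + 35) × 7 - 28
Convert 0o47 (octal) → 4×8 + 7 = 39 (decimal)
Expression in decimal: (39 + 35) × 7 - 28
Parentheses first: 39 + 35 = 74
Multiply: 74 × 7 = 518
Subtract: 518 - 28 = 490
490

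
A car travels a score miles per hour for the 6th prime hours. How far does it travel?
Convert a score (colloquial) → 20 (decimal)
Convert the 6th prime (prime index) → 13 (decimal)
Compute 20 × 13 = 260
260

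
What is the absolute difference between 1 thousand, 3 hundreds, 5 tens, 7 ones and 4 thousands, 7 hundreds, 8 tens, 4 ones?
Convert 1 thousand, 3 hundreds, 5 tens, 7 ones (place-value notation) → 1×1000 + 3×100 + 5×10 + 7 = 1357 (decimal)
Convert 4 thousands, 7 hundreds, 8 tens, 4 ones (place-value notation) → 4×1000 + 7×100 + 8×10 + 4 = 4784 (decimal)
Compute |1357 - 4784| = 3427
3427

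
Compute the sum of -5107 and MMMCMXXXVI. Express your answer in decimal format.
Convert MMMCMXXXVI (Roman numeral) → 1000 + 1000 + 1000 + 900 + 10 + 10 + 10 + 5 + 1 = 3936 (decimal)
Compute -5107 + 3936 = -1171
-1171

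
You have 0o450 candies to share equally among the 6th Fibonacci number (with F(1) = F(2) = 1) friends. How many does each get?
Convert 0o450 (octal) → 4×64 + 5×8 = 296 (decimal)
Convert the 6th Fibonacci number (with F(1) = F(2) = 1) (Fibonacci index) → 1, 1, 2, 3, 5, 8 → 8 (decimal)
Compute 296 ÷ 8 = 37
37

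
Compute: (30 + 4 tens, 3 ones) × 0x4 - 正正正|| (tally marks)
Convert 4 tens, 3 ones (place-value notation) → 4×10 + 3 = 43 (decimal)
Convert 0x4 (hexadecimal) → 4 (decimal)
Convert 正正正|| (tally marks) → 5 + 5 + 5 + 2 = 17 (decimal)
Expression in decimal: (30 + 43) × 4 - 17
Parentheses first: 30 + 43 = 73
Multiply: 73 × 4 = 292
Subtract: 292 - 17 = 275
275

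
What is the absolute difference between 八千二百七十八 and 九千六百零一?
Convert 八千二百七十八 (Chinese numeral) → 8×1000 + 2×100 + 7×10 + 8 = 8278 (decimal)
Convert 九千六百零一 (Chinese numeral) → 9×1000 + 6×100 + 1 = 9601 (decimal)
Compute |8278 - 9601| = 1323
1323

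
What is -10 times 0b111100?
Convert 0b111100 (binary) → 32 + 16 + 8 + 4 = 60 (decimal)
Compute -10 × 60 = -600
-600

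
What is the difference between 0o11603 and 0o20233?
Convert 0o11603 (octal) → 1×4096 + 1×512 + 6×64 + 3 = 4995 (decimal)
Convert 0o20233 (octal) → 2×4096 + 2×64 + 3×8 + 3 = 8347 (decimal)
Difference: |4995 - 8347| = 3352
3352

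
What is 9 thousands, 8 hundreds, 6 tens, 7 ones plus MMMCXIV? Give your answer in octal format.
Convert 9 thousands, 8 hundreds, 6 tens, 7 ones (place-value notation) → 9×1000 + 8×100 + 6×10 + 7 = 9867 (decimal)
Convert MMMCXIV (Roman numeral) → 1000 + 1000 + 1000 + 100 + 10 + 4 = 3114 (decimal)
Compute 9867 + 3114 = 12981
Convert 12981 (decimal) → 12981 = 3×4096 + 1×512 + 2×64 + 6×8 + 5 → 0o31265 (octal)
0o31265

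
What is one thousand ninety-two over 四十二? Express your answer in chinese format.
Convert one thousand ninety-two (English words) → 1×1000 + 92 = 1092 (decimal)
Convert 四十二 (Chinese numeral) → 4×10 + 2 = 42 (decimal)
Compute 1092 ÷ 42 = 26
Convert 26 (decimal) → 26 = 2×10 + 6 → 二十六 (Chinese numeral)
二十六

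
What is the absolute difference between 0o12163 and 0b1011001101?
Convert 0o12163 (octal) → 1×4096 + 2×512 + 1×64 + 6×8 + 3 = 5235 (decimal)
Convert 0b1011001101 (binary) → 512 + 128 + 64 + 8 + 4 + 1 = 717 (decimal)
Compute |5235 - 717| = 4518
4518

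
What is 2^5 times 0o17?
Convert 2^5 (power) → 32 (decimal)
Convert 0o17 (octal) → 1×8 + 7 = 15 (decimal)
Compute 32 × 15 = 480
480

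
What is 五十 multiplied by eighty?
Convert 五十 (Chinese numeral) → 5×10 = 50 (decimal)
Convert eighty (English words) → 80 (decimal)
Compute 50 × 80 = 4000
4000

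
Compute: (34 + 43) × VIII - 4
Convert VIII (Roman numeral) → 5 + 1 + 1 + 1 = 8 (decimal)
Expression in decimal: (34 + 43) × 8 - 4
Parentheses first: 34 + 43 = 77
Multiply: 77 × 8 = 616
Subtract: 616 - 4 = 612
612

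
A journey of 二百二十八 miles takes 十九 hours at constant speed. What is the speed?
Convert 二百二十八 (Chinese numeral) → 2×100 + 2×10 + 8 = 228 (decimal)
Convert 十九 (Chinese numeral) → 1×10 + 9 = 19 (decimal)
Compute 228 ÷ 19 = 12
12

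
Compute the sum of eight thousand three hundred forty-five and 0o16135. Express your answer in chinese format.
Convert eight thousand three hundred forty-five (English words) → 8×1000 + 3×100 + 45 = 8345 (decimal)
Convert 0o16135 (octal) → 1×4096 + 6×512 + 1×64 + 3×8 + 5 = 7261 (decimal)
Compute 8345 + 7261 = 15606
Convert 15606 (decimal) → 15606 = 1×10000 + 5×1000 + 6×100 + 6 → 一万五千六百零六 (Chinese numeral)
一万五千六百零六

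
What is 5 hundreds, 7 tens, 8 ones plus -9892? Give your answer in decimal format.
Convert 5 hundreds, 7 tens, 8 ones (place-value notation) → 5×100 + 7×10 + 8 = 578 (decimal)
Compute 578 + -9892 = -9314
-9314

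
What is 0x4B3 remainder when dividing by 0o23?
Convert 0x4B3 (hexadecimal) → 4×256 + 11×16 + 3 = 1203 (decimal)
Convert 0o23 (octal) → 2×8 + 3 = 19 (decimal)
Compute 1203 mod 19 = 6
6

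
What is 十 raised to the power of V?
Convert 十 (Chinese numeral) → 1×10 = 10 (decimal)
Convert V (Roman numeral) → 5 (decimal)
Compute 10 ^ 5 = 100000
100000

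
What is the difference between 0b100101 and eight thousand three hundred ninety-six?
Convert 0b100101 (binary) → 32 + 4 + 1 = 37 (decimal)
Convert eight thousand three hundred ninety-six (English words) → 8×1000 + 3×100 + 96 = 8396 (decimal)
Difference: |37 - 8396| = 8359
8359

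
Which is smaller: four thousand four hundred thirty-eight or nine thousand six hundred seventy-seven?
Convert four thousand four hundred thirty-eight (English words) → 4×1000 + 4×100 + 38 = 4438 (decimal)
Convert nine thousand six hundred seventy-seven (English words) → 9×1000 + 6×100 + 77 = 9677 (decimal)
Compare 4438 vs 9677: smaller = 4438
4438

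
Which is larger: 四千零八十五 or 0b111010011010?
Convert 四千零八十五 (Chinese numeral) → 4×1000 + 8×10 + 5 = 4085 (decimal)
Convert 0b111010011010 (binary) → 2048 + 1024 + 512 + 128 + 16 + 8 + 2 = 3738 (decimal)
Compare 4085 vs 3738: larger = 4085
4085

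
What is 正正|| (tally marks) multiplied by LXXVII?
Convert 正正|| (tally marks) → 5 + 5 + 2 = 12 (decimal)
Convert LXXVII (Roman numeral) → 50 + 10 + 10 + 5 + 1 + 1 = 77 (decimal)
Compute 12 × 77 = 924
924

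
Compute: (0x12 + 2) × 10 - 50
Convert 0x12 (hexadecimal) → 1×16 + 2 = 18 (decimal)
Expression in decimal: (18 + 2) × 10 - 50
Parentheses first: 18 + 2 = 20
Multiply: 20 × 10 = 200
Subtract: 200 - 50 = 150
150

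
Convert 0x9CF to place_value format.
Convert 0x9CF (hexadecimal) → 9×256 + 12×16 + 15 = 2511 (decimal)
Convert 2511 (decimal) → 2511 = 2×1000 + 5×100 + 1×10 + 1 → 2 thousands, 5 hundreds, 1 ten, 1 one (place-value notation)
2 thousands, 5 hundreds, 1 ten, 1 one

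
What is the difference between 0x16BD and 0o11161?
Convert 0x16BD (hexadecimal) → 1×4096 + 6×256 + 11×16 + 13 = 5821 (decimal)
Convert 0o11161 (octal) → 1×4096 + 1×512 + 1×64 + 6×8 + 1 = 4721 (decimal)
Difference: |5821 - 4721| = 1100
1100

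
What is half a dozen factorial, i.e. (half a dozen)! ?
Convert half a dozen (colloquial) → 6 (decimal)
Compute 6! = 720
720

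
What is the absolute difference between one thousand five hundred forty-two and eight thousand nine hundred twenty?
Convert one thousand five hundred forty-two (English words) → 1×1000 + 5×100 + 42 = 1542 (decimal)
Convert eight thousand nine hundred twenty (English words) → 8×1000 + 9×100 + 20 = 8920 (decimal)
Compute |1542 - 8920| = 7378
7378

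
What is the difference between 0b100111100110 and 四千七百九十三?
Convert 0b100111100110 (binary) → 2048 + 256 + 128 + 64 + 32 + 4 + 2 = 2534 (decimal)
Convert 四千七百九十三 (Chinese numeral) → 4×1000 + 7×100 + 9×10 + 3 = 4793 (decimal)
Difference: |2534 - 4793| = 2259
2259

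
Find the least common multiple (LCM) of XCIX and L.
Convert XCIX (Roman numeral) → 90 + 9 = 99 (decimal)
Convert L (Roman numeral) → 50 (decimal)
Compute lcm(99, 50) = 4950
4950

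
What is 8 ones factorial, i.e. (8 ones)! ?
Convert 8 ones (place-value notation) → 8 (decimal)
Compute 8! = 40320
40320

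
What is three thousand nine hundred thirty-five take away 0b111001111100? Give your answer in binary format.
Convert three thousand nine hundred thirty-five (English words) → 3×1000 + 9×100 + 35 = 3935 (decimal)
Convert 0b111001111100 (binary) → 2048 + 1024 + 512 + 64 + 32 + 16 + 8 + 4 = 3708 (decimal)
Compute 3935 - 3708 = 227
Convert 227 (decimal) → 227 = 128 + 64 + 32 + 2 + 1 → 0b11100011 (binary)
0b11100011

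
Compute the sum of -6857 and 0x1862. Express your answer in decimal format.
Convert 0x1862 (hexadecimal) → 1×4096 + 8×256 + 6×16 + 2 = 6242 (decimal)
Compute -6857 + 6242 = -615
-615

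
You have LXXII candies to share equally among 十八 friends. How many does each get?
Convert LXXII (Roman numeral) → 50 + 10 + 10 + 1 + 1 = 72 (decimal)
Convert 十八 (Chinese numeral) → 1×10 + 8 = 18 (decimal)
Compute 72 ÷ 18 = 4
4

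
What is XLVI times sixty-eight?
Convert XLVI (Roman numeral) → 40 + 5 + 1 = 46 (decimal)
Convert sixty-eight (English words) → 68 (decimal)
Compute 46 × 68 = 3128
3128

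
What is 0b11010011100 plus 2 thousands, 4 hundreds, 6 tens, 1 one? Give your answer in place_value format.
Convert 0b11010011100 (binary) → 1024 + 512 + 128 + 16 + 8 + 4 = 1692 (decimal)
Convert 2 thousands, 4 hundreds, 6 tens, 1 one (place-value notation) → 2×1000 + 4×100 + 6×10 + 1 = 2461 (decimal)
Compute 1692 + 2461 = 4153
Convert 4153 (decimal) → 4153 = 4×1000 + 1×100 + 5×10 + 3 → 4 thousands, 1 hundred, 5 tens, 3 ones (place-value notation)
4 thousands, 1 hundred, 5 tens, 3 ones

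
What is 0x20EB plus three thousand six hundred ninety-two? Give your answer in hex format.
Convert 0x20EB (hexadecimal) → 2×4096 + 14×16 + 11 = 8427 (decimal)
Convert three thousand six hundred ninety-two (English words) → 3×1000 + 6×100 + 92 = 3692 (decimal)
Compute 8427 + 3692 = 12119
Convert 12119 (decimal) → 12119 = 2×4096 + 15×256 + 5×16 + 7 → 0x2F57 (hexadecimal)
0x2F57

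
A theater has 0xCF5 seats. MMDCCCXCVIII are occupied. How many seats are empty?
Convert 0xCF5 (hexadecimal) → 12×256 + 15×16 + 5 = 3317 (decimal)
Convert MMDCCCXCVIII (Roman numeral) → 1000 + 1000 + 500 + 100 + 100 + 100 + 90 + 5 + 1 + 1 + 1 = 2898 (decimal)
Compute 3317 - 2898 = 419
419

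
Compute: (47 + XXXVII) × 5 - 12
Convert XXXVII (Roman numeral) → 10 + 10 + 10 + 5 + 1 + 1 = 37 (decimal)
Expression in decimal: (47 + 37) × 5 - 12
Parentheses first: 47 + 37 = 84
Multiply: 84 × 5 = 420
Subtract: 420 - 12 = 408
408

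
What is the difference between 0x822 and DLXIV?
Convert 0x822 (hexadecimal) → 8×256 + 2×16 + 2 = 2082 (decimal)
Convert DLXIV (Roman numeral) → 500 + 50 + 10 + 4 = 564 (decimal)
Difference: |2082 - 564| = 1518
1518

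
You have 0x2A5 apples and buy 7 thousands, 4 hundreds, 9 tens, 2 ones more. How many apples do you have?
Convert 0x2A5 (hexadecimal) → 2×256 + 10×16 + 5 = 677 (decimal)
Convert 7 thousands, 4 hundreds, 9 tens, 2 ones (place-value notation) → 7×1000 + 4×100 + 9×10 + 2 = 7492 (decimal)
Compute 677 + 7492 = 8169
8169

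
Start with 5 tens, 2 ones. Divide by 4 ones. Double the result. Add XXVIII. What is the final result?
Convert 5 tens, 2 ones (place-value notation) → 5×10 + 2 = 52 (decimal)
Start: 52
Convert 4 ones (place-value notation) → 4 (decimal)
52 ÷ 4 = 13
13 × 2 = 26
Convert XXVIII (Roman numeral) → 10 + 10 + 5 + 1 + 1 + 1 = 28 (decimal)
26 + 28 = 54
54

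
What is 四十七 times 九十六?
Convert 四十七 (Chinese numeral) → 4×10 + 7 = 47 (decimal)
Convert 九十六 (Chinese numeral) → 9×10 + 6 = 96 (decimal)
Compute 47 × 96 = 4512
4512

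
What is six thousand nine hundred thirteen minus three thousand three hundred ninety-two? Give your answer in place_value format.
Convert six thousand nine hundred thirteen (English words) → 6×1000 + 9×100 + 13 = 6913 (decimal)
Convert three thousand three hundred ninety-two (English words) → 3×1000 + 3×100 + 92 = 3392 (decimal)
Compute 6913 - 3392 = 3521
Convert 3521 (decimal) → 3521 = 3×1000 + 5×100 + 2×10 + 1 → 3 thousands, 5 hundreds, 2 tens, 1 one (place-value notation)
3 thousands, 5 hundreds, 2 tens, 1 one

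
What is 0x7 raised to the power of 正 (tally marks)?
Convert 0x7 (hexadecimal) → 7 (decimal)
Convert 正 (tally marks) → 5 (decimal)
Compute 7 ^ 5 = 16807
16807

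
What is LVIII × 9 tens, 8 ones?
Convert LVIII (Roman numeral) → 50 + 5 + 1 + 1 + 1 = 58 (decimal)
Convert 9 tens, 8 ones (place-value notation) → 9×10 + 8 = 98 (decimal)
Compute 58 × 98 = 5684
5684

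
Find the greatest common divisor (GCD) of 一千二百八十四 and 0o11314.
Convert 一千二百八十四 (Chinese numeral) → 1×1000 + 2×100 + 8×10 + 4 = 1284 (decimal)
Convert 0o11314 (octal) → 1×4096 + 1×512 + 3×64 + 1×8 + 4 = 4812 (decimal)
Compute gcd(1284, 4812) = 12
12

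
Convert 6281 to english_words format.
Convert 6281 (decimal) → 6281 = 6×1000 + 2×100 + 81 → six thousand two hundred eighty-one (English words)
six thousand two hundred eighty-one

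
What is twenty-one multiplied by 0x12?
Convert twenty-one (English words) → 21 (decimal)
Convert 0x12 (hexadecimal) → 1×16 + 2 = 18 (decimal)
Compute 21 × 18 = 378
378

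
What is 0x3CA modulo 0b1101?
Convert 0x3CA (hexadecimal) → 3×256 + 12×16 + 10 = 970 (decimal)
Convert 0b1101 (binary) → 8 + 4 + 1 = 13 (decimal)
Compute 970 mod 13 = 8
8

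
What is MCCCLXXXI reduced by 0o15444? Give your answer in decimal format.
Convert MCCCLXXXI (Roman numeral) → 1000 + 100 + 100 + 100 + 50 + 10 + 10 + 10 + 1 = 1381 (decimal)
Convert 0o15444 (octal) → 1×4096 + 5×512 + 4×64 + 4×8 + 4 = 6948 (decimal)
Compute 1381 - 6948 = -5567
-5567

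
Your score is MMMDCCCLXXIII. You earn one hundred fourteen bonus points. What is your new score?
Convert MMMDCCCLXXIII (Roman numeral) → 1000 + 1000 + 1000 + 500 + 100 + 100 + 100 + 50 + 10 + 10 + 1 + 1 + 1 = 3873 (decimal)
Convert one hundred fourteen (English words) → 1×100 + 14 = 114 (decimal)
Compute 3873 + 114 = 3987
3987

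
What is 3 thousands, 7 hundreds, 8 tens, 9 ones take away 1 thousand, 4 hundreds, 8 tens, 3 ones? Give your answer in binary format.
Convert 3 thousands, 7 hundreds, 8 tens, 9 ones (place-value notation) → 3×1000 + 7×100 + 8×10 + 9 = 3789 (decimal)
Convert 1 thousand, 4 hundreds, 8 tens, 3 ones (place-value notation) → 1×1000 + 4×100 + 8×10 + 3 = 1483 (decimal)
Compute 3789 - 1483 = 2306
Convert 2306 (decimal) → 2306 = 2048 + 256 + 2 → 0b100100000010 (binary)
0b100100000010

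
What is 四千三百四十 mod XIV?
Convert 四千三百四十 (Chinese numeral) → 4×1000 + 3×100 + 4×10 = 4340 (decimal)
Convert XIV (Roman numeral) → 10 + 4 = 14 (decimal)
Compute 4340 mod 14 = 0
0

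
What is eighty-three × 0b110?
Convert eighty-three (English words) → 83 (decimal)
Convert 0b110 (binary) → 4 + 2 = 6 (decimal)
Compute 83 × 6 = 498
498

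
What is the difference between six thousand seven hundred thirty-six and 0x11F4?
Convert six thousand seven hundred thirty-six (English words) → 6×1000 + 7×100 + 36 = 6736 (decimal)
Convert 0x11F4 (hexadecimal) → 1×4096 + 1×256 + 15×16 + 4 = 4596 (decimal)
Difference: |6736 - 4596| = 2140
2140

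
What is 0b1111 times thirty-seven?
Convert 0b1111 (binary) → 8 + 4 + 2 + 1 = 15 (decimal)
Convert thirty-seven (English words) → 37 (decimal)
Compute 15 × 37 = 555
555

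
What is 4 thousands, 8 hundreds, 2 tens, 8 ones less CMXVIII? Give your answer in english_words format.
Convert 4 thousands, 8 hundreds, 2 tens, 8 ones (place-value notation) → 4×1000 + 8×100 + 2×10 + 8 = 4828 (decimal)
Convert CMXVIII (Roman numeral) → 900 + 10 + 5 + 1 + 1 + 1 = 918 (decimal)
Compute 4828 - 918 = 3910
Convert 3910 (decimal) → 3910 = 3×1000 + 9×100 + 10 → three thousand nine hundred ten (English words)
three thousand nine hundred ten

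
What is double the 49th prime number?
The 49th prime number = 227
Compute 227 × 2 = 454
454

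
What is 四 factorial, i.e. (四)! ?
Convert 四 (Chinese numeral) → 4 (decimal)
Compute 4! = 24
24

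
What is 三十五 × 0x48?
Convert 三十五 (Chinese numeral) → 3×10 + 5 = 35 (decimal)
Convert 0x48 (hexadecimal) → 4×16 + 8 = 72 (decimal)
Compute 35 × 72 = 2520
2520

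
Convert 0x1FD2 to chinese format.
Convert 0x1FD2 (hexadecimal) → 1×4096 + 15×256 + 13×16 + 2 = 8146 (decimal)
Convert 8146 (decimal) → 8146 = 8×1000 + 1×100 + 4×10 + 6 → 八千一百四十六 (Chinese numeral)
八千一百四十六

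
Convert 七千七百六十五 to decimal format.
Convert 七千七百六十五 (Chinese numeral) → 7×1000 + 7×100 + 6×10 + 5 = 7765 (decimal)
7765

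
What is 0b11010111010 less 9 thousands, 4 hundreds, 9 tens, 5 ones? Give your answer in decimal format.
Convert 0b11010111010 (binary) → 1024 + 512 + 128 + 32 + 16 + 8 + 2 = 1722 (decimal)
Convert 9 thousands, 4 hundreds, 9 tens, 5 ones (place-value notation) → 9×1000 + 4×100 + 9×10 + 5 = 9495 (decimal)
Compute 1722 - 9495 = -7773
-7773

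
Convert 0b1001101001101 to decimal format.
Convert 0b1001101001101 (binary) → 4096 + 512 + 256 + 64 + 8 + 4 + 1 = 4941 (decimal)
4941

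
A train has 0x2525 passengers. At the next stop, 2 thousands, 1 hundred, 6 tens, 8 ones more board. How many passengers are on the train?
Convert 0x2525 (hexadecimal) → 2×4096 + 5×256 + 2×16 + 5 = 9509 (decimal)
Convert 2 thousands, 1 hundred, 6 tens, 8 ones (place-value notation) → 2×1000 + 1×100 + 6×10 + 8 = 2168 (decimal)
Compute 9509 + 2168 = 11677
11677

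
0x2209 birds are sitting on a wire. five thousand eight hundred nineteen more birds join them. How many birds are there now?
Convert 0x2209 (hexadecimal) → 2×4096 + 2×256 + 9 = 8713 (decimal)
Convert five thousand eight hundred nineteen (English words) → 5×1000 + 8×100 + 19 = 5819 (decimal)
Compute 8713 + 5819 = 14532
14532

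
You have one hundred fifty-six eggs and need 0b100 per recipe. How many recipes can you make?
Convert one hundred fifty-six (English words) → 1×100 + 56 = 156 (decimal)
Convert 0b100 (binary) → 4 (decimal)
Compute 156 ÷ 4 = 39
39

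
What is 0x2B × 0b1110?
Convert 0x2B (hexadecimal) → 2×16 + 11 = 43 (decimal)
Convert 0b1110 (binary) → 8 + 4 + 2 = 14 (decimal)
Compute 43 × 14 = 602
602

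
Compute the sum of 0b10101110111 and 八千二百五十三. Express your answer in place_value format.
Convert 0b10101110111 (binary) → 1024 + 256 + 64 + 32 + 16 + 4 + 2 + 1 = 1399 (decimal)
Convert 八千二百五十三 (Chinese numeral) → 8×1000 + 2×100 + 5×10 + 3 = 8253 (decimal)
Compute 1399 + 8253 = 9652
Convert 9652 (decimal) → 9652 = 9×1000 + 6×100 + 5×10 + 2 → 9 thousands, 6 hundreds, 5 tens, 2 ones (place-value notation)
9 thousands, 6 hundreds, 5 tens, 2 ones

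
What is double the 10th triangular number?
The 10th triangular number = 10×11/2 = 55
Compute 55 × 2 = 110
110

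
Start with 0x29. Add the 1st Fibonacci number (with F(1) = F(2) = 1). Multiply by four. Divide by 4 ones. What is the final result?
Convert 0x29 (hexadecimal) → 2×16 + 9 = 41 (decimal)
Start: 41
Convert the 1st Fibonacci number (with F(1) = F(2) = 1) (Fibonacci index) → 1 (decimal)
41 + 1 = 42
Convert four (English words) → 4 (decimal)
42 × 4 = 168
Convert 4 ones (place-value notation) → 4 (decimal)
168 ÷ 4 = 42
42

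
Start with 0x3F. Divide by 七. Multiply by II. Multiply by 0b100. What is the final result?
Convert 0x3F (hexadecimal) → 3×16 + 15 = 63 (decimal)
Start: 63
Convert 七 (Chinese numeral) → 7 (decimal)
63 ÷ 7 = 9
Convert II (Roman numeral) → 1 + 1 = 2 (decimal)
9 × 2 = 18
Convert 0b100 (binary) → 4 (decimal)
18 × 4 = 72
72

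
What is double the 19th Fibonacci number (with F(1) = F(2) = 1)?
The 19th Fibonacci number (with F(1) = F(2) = 1) = 4181
Compute 4181 × 2 = 8362
8362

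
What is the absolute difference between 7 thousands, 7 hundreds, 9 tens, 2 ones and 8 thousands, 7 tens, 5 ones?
Convert 7 thousands, 7 hundreds, 9 tens, 2 ones (place-value notation) → 7×1000 + 7×100 + 9×10 + 2 = 7792 (decimal)
Convert 8 thousands, 7 tens, 5 ones (place-value notation) → 8×1000 + 7×10 + 5 = 8075 (decimal)
Compute |7792 - 8075| = 283
283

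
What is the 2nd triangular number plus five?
The 2nd triangular number = 2×3/2 = 3
Convert five (English words) → 5 (decimal)
Compute 3 + 5 = 8
8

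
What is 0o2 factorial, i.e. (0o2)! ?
Convert 0o2 (octal) → 2 (decimal)
Compute 2! = 2
2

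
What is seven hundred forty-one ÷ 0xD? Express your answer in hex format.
Convert seven hundred forty-one (English words) → 7×100 + 41 = 741 (decimal)
Convert 0xD (hexadecimal) → 13 (decimal)
Compute 741 ÷ 13 = 57
Convert 57 (decimal) → 57 = 3×16 + 9 → 0x39 (hexadecimal)
0x39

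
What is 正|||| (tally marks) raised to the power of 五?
Convert 正|||| (tally marks) → 5 + 4 = 9 (decimal)
Convert 五 (Chinese numeral) → 5 (decimal)
Compute 9 ^ 5 = 59049
59049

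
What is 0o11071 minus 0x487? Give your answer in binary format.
Convert 0o11071 (octal) → 1×4096 + 1×512 + 7×8 + 1 = 4665 (decimal)
Convert 0x487 (hexadecimal) → 4×256 + 8×16 + 7 = 1159 (decimal)
Compute 4665 - 1159 = 3506
Convert 3506 (decimal) → 3506 = 2048 + 1024 + 256 + 128 + 32 + 16 + 2 → 0b110110110010 (binary)
0b110110110010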